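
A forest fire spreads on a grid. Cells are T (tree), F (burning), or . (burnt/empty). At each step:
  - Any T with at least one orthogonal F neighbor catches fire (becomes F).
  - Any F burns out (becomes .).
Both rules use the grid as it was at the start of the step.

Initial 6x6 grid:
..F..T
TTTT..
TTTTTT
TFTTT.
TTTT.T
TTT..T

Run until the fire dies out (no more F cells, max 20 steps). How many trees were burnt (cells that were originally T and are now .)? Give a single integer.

Step 1: +5 fires, +2 burnt (F count now 5)
Step 2: +8 fires, +5 burnt (F count now 8)
Step 3: +6 fires, +8 burnt (F count now 6)
Step 4: +1 fires, +6 burnt (F count now 1)
Step 5: +1 fires, +1 burnt (F count now 1)
Step 6: +0 fires, +1 burnt (F count now 0)
Fire out after step 6
Initially T: 24, now '.': 33
Total burnt (originally-T cells now '.'): 21

Answer: 21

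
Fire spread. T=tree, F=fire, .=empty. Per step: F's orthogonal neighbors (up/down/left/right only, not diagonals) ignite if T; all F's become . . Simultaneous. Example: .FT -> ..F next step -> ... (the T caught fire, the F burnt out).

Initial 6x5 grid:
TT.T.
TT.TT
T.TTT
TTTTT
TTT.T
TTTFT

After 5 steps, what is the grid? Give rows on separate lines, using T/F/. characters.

Step 1: 2 trees catch fire, 1 burn out
  TT.T.
  TT.TT
  T.TTT
  TTTTT
  TTT.T
  TTF.F
Step 2: 3 trees catch fire, 2 burn out
  TT.T.
  TT.TT
  T.TTT
  TTTTT
  TTF.F
  TF...
Step 3: 4 trees catch fire, 3 burn out
  TT.T.
  TT.TT
  T.TTT
  TTFTF
  TF...
  F....
Step 4: 5 trees catch fire, 4 burn out
  TT.T.
  TT.TT
  T.FTF
  TF.F.
  F....
  .....
Step 5: 3 trees catch fire, 5 burn out
  TT.T.
  TT.TF
  T..F.
  F....
  .....
  .....

TT.T.
TT.TF
T..F.
F....
.....
.....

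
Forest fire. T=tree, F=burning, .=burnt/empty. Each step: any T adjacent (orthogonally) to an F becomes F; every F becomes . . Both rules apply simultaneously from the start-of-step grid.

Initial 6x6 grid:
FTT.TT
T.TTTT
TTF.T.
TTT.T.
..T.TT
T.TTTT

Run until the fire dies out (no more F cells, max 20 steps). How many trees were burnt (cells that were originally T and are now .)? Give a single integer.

Answer: 23

Derivation:
Step 1: +5 fires, +2 burnt (F count now 5)
Step 2: +5 fires, +5 burnt (F count now 5)
Step 3: +3 fires, +5 burnt (F count now 3)
Step 4: +4 fires, +3 burnt (F count now 4)
Step 5: +3 fires, +4 burnt (F count now 3)
Step 6: +2 fires, +3 burnt (F count now 2)
Step 7: +1 fires, +2 burnt (F count now 1)
Step 8: +0 fires, +1 burnt (F count now 0)
Fire out after step 8
Initially T: 24, now '.': 35
Total burnt (originally-T cells now '.'): 23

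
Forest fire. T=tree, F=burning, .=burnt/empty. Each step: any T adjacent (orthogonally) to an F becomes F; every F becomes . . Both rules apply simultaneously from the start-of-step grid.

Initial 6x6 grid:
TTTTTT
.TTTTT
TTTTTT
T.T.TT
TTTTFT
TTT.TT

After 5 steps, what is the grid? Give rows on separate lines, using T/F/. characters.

Step 1: 4 trees catch fire, 1 burn out
  TTTTTT
  .TTTTT
  TTTTTT
  T.T.FT
  TTTF.F
  TTT.FT
Step 2: 4 trees catch fire, 4 burn out
  TTTTTT
  .TTTTT
  TTTTFT
  T.T..F
  TTF...
  TTT..F
Step 3: 6 trees catch fire, 4 burn out
  TTTTTT
  .TTTFT
  TTTF.F
  T.F...
  TF....
  TTF...
Step 4: 6 trees catch fire, 6 burn out
  TTTTFT
  .TTF.F
  TTF...
  T.....
  F.....
  TF....
Step 5: 6 trees catch fire, 6 burn out
  TTTF.F
  .TF...
  TF....
  F.....
  ......
  F.....

TTTF.F
.TF...
TF....
F.....
......
F.....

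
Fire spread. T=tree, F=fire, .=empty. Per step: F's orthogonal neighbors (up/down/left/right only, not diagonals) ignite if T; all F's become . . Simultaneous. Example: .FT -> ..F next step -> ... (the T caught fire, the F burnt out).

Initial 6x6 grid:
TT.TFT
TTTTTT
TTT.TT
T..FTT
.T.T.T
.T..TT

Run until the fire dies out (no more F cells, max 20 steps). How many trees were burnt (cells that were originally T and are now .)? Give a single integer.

Answer: 22

Derivation:
Step 1: +5 fires, +2 burnt (F count now 5)
Step 2: +4 fires, +5 burnt (F count now 4)
Step 3: +3 fires, +4 burnt (F count now 3)
Step 4: +3 fires, +3 burnt (F count now 3)
Step 5: +4 fires, +3 burnt (F count now 4)
Step 6: +2 fires, +4 burnt (F count now 2)
Step 7: +1 fires, +2 burnt (F count now 1)
Step 8: +0 fires, +1 burnt (F count now 0)
Fire out after step 8
Initially T: 24, now '.': 34
Total burnt (originally-T cells now '.'): 22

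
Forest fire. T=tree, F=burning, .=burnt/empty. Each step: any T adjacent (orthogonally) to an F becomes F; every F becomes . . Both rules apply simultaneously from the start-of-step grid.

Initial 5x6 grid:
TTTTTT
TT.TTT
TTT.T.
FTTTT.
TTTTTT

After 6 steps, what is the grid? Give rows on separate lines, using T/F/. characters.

Step 1: 3 trees catch fire, 1 burn out
  TTTTTT
  TT.TTT
  FTT.T.
  .FTTT.
  FTTTTT
Step 2: 4 trees catch fire, 3 burn out
  TTTTTT
  FT.TTT
  .FT.T.
  ..FTT.
  .FTTTT
Step 3: 5 trees catch fire, 4 burn out
  FTTTTT
  .F.TTT
  ..F.T.
  ...FT.
  ..FTTT
Step 4: 3 trees catch fire, 5 burn out
  .FTTTT
  ...TTT
  ....T.
  ....F.
  ...FTT
Step 5: 3 trees catch fire, 3 burn out
  ..FTTT
  ...TTT
  ....F.
  ......
  ....FT
Step 6: 3 trees catch fire, 3 burn out
  ...FTT
  ...TFT
  ......
  ......
  .....F

...FTT
...TFT
......
......
.....F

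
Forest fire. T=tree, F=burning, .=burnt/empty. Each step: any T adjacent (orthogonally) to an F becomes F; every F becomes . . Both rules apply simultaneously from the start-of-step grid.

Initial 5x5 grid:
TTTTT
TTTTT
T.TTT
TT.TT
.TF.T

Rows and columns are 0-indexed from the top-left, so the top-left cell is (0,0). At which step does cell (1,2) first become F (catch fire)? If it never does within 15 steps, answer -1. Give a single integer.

Step 1: cell (1,2)='T' (+1 fires, +1 burnt)
Step 2: cell (1,2)='T' (+1 fires, +1 burnt)
Step 3: cell (1,2)='T' (+1 fires, +1 burnt)
Step 4: cell (1,2)='T' (+1 fires, +1 burnt)
Step 5: cell (1,2)='T' (+1 fires, +1 burnt)
Step 6: cell (1,2)='T' (+2 fires, +1 burnt)
Step 7: cell (1,2)='F' (+2 fires, +2 burnt)
  -> target ignites at step 7
Step 8: cell (1,2)='.' (+3 fires, +2 burnt)
Step 9: cell (1,2)='.' (+3 fires, +3 burnt)
Step 10: cell (1,2)='.' (+3 fires, +3 burnt)
Step 11: cell (1,2)='.' (+1 fires, +3 burnt)
Step 12: cell (1,2)='.' (+1 fires, +1 burnt)
Step 13: cell (1,2)='.' (+0 fires, +1 burnt)
  fire out at step 13

7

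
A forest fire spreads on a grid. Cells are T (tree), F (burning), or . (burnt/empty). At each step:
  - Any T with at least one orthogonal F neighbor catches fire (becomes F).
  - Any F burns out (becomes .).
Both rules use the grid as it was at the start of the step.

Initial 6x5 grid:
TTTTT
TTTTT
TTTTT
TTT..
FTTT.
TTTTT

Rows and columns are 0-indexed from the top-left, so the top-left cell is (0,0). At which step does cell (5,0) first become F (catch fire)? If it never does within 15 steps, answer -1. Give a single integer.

Step 1: cell (5,0)='F' (+3 fires, +1 burnt)
  -> target ignites at step 1
Step 2: cell (5,0)='.' (+4 fires, +3 burnt)
Step 3: cell (5,0)='.' (+5 fires, +4 burnt)
Step 4: cell (5,0)='.' (+4 fires, +5 burnt)
Step 5: cell (5,0)='.' (+4 fires, +4 burnt)
Step 6: cell (5,0)='.' (+3 fires, +4 burnt)
Step 7: cell (5,0)='.' (+2 fires, +3 burnt)
Step 8: cell (5,0)='.' (+1 fires, +2 burnt)
Step 9: cell (5,0)='.' (+0 fires, +1 burnt)
  fire out at step 9

1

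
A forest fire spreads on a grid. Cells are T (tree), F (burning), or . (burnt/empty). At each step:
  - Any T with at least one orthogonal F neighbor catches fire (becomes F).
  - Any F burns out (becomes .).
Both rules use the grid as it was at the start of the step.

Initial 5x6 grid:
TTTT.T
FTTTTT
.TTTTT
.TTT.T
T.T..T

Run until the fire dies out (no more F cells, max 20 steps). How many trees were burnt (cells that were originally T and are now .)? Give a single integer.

Step 1: +2 fires, +1 burnt (F count now 2)
Step 2: +3 fires, +2 burnt (F count now 3)
Step 3: +4 fires, +3 burnt (F count now 4)
Step 4: +4 fires, +4 burnt (F count now 4)
Step 5: +4 fires, +4 burnt (F count now 4)
Step 6: +2 fires, +4 burnt (F count now 2)
Step 7: +1 fires, +2 burnt (F count now 1)
Step 8: +1 fires, +1 burnt (F count now 1)
Step 9: +0 fires, +1 burnt (F count now 0)
Fire out after step 9
Initially T: 22, now '.': 29
Total burnt (originally-T cells now '.'): 21

Answer: 21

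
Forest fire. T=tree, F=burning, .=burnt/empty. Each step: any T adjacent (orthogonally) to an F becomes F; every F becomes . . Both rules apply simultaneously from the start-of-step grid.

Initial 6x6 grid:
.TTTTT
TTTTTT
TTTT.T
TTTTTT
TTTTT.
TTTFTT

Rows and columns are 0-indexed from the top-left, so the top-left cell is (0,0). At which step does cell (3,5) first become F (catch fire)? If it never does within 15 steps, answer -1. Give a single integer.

Step 1: cell (3,5)='T' (+3 fires, +1 burnt)
Step 2: cell (3,5)='T' (+5 fires, +3 burnt)
Step 3: cell (3,5)='T' (+5 fires, +5 burnt)
Step 4: cell (3,5)='F' (+5 fires, +5 burnt)
  -> target ignites at step 4
Step 5: cell (3,5)='.' (+6 fires, +5 burnt)
Step 6: cell (3,5)='.' (+5 fires, +6 burnt)
Step 7: cell (3,5)='.' (+3 fires, +5 burnt)
Step 8: cell (3,5)='.' (+0 fires, +3 burnt)
  fire out at step 8

4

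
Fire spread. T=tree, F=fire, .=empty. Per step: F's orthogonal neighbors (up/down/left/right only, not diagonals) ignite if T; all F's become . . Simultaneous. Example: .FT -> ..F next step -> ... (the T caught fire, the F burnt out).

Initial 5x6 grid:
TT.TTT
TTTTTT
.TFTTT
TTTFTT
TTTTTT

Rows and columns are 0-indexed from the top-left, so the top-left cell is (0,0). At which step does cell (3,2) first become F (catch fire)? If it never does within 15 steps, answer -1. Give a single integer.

Step 1: cell (3,2)='F' (+6 fires, +2 burnt)
  -> target ignites at step 1
Step 2: cell (3,2)='.' (+7 fires, +6 burnt)
Step 3: cell (3,2)='.' (+8 fires, +7 burnt)
Step 4: cell (3,2)='.' (+4 fires, +8 burnt)
Step 5: cell (3,2)='.' (+1 fires, +4 burnt)
Step 6: cell (3,2)='.' (+0 fires, +1 burnt)
  fire out at step 6

1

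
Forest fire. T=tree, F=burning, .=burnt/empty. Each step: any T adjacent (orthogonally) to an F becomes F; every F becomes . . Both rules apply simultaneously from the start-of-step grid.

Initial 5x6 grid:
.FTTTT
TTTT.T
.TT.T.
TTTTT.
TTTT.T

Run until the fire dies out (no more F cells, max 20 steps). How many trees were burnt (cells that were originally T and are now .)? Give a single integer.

Answer: 21

Derivation:
Step 1: +2 fires, +1 burnt (F count now 2)
Step 2: +4 fires, +2 burnt (F count now 4)
Step 3: +4 fires, +4 burnt (F count now 4)
Step 4: +4 fires, +4 burnt (F count now 4)
Step 5: +4 fires, +4 burnt (F count now 4)
Step 6: +2 fires, +4 burnt (F count now 2)
Step 7: +1 fires, +2 burnt (F count now 1)
Step 8: +0 fires, +1 burnt (F count now 0)
Fire out after step 8
Initially T: 22, now '.': 29
Total burnt (originally-T cells now '.'): 21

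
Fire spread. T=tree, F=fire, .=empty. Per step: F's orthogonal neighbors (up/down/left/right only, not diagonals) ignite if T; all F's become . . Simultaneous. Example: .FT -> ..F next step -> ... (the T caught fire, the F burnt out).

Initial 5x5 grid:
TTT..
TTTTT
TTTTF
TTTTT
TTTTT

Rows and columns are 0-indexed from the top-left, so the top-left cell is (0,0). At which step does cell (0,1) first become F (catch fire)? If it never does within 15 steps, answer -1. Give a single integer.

Step 1: cell (0,1)='T' (+3 fires, +1 burnt)
Step 2: cell (0,1)='T' (+4 fires, +3 burnt)
Step 3: cell (0,1)='T' (+4 fires, +4 burnt)
Step 4: cell (0,1)='T' (+5 fires, +4 burnt)
Step 5: cell (0,1)='F' (+4 fires, +5 burnt)
  -> target ignites at step 5
Step 6: cell (0,1)='.' (+2 fires, +4 burnt)
Step 7: cell (0,1)='.' (+0 fires, +2 burnt)
  fire out at step 7

5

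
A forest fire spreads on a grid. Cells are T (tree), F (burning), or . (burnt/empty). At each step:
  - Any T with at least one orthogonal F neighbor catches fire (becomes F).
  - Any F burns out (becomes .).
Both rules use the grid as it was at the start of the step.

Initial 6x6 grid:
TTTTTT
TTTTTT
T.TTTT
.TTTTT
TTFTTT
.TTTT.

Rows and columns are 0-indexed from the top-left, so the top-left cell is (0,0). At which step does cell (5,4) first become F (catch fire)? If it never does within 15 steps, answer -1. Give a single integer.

Step 1: cell (5,4)='T' (+4 fires, +1 burnt)
Step 2: cell (5,4)='T' (+7 fires, +4 burnt)
Step 3: cell (5,4)='F' (+5 fires, +7 burnt)
  -> target ignites at step 3
Step 4: cell (5,4)='.' (+5 fires, +5 burnt)
Step 5: cell (5,4)='.' (+5 fires, +5 burnt)
Step 6: cell (5,4)='.' (+4 fires, +5 burnt)
Step 7: cell (5,4)='.' (+1 fires, +4 burnt)
Step 8: cell (5,4)='.' (+0 fires, +1 burnt)
  fire out at step 8

3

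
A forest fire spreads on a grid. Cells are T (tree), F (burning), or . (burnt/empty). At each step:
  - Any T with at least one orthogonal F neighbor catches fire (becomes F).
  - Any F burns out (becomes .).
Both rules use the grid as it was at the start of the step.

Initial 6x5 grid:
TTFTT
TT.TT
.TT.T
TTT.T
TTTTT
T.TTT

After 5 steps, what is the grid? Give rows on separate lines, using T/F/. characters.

Step 1: 2 trees catch fire, 1 burn out
  TF.FT
  TT.TT
  .TT.T
  TTT.T
  TTTTT
  T.TTT
Step 2: 4 trees catch fire, 2 burn out
  F...F
  TF.FT
  .TT.T
  TTT.T
  TTTTT
  T.TTT
Step 3: 3 trees catch fire, 4 burn out
  .....
  F...F
  .FT.T
  TTT.T
  TTTTT
  T.TTT
Step 4: 3 trees catch fire, 3 burn out
  .....
  .....
  ..F.F
  TFT.T
  TTTTT
  T.TTT
Step 5: 4 trees catch fire, 3 burn out
  .....
  .....
  .....
  F.F.F
  TFTTT
  T.TTT

.....
.....
.....
F.F.F
TFTTT
T.TTT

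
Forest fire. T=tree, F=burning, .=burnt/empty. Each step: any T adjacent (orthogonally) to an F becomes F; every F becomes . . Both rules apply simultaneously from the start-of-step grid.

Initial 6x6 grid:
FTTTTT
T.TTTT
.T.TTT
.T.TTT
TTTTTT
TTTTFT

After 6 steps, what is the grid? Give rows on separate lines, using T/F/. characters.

Step 1: 5 trees catch fire, 2 burn out
  .FTTTT
  F.TTTT
  .T.TTT
  .T.TTT
  TTTTFT
  TTTF.F
Step 2: 5 trees catch fire, 5 burn out
  ..FTTT
  ..TTTT
  .T.TTT
  .T.TFT
  TTTF.F
  TTF...
Step 3: 7 trees catch fire, 5 burn out
  ...FTT
  ..FTTT
  .T.TFT
  .T.F.F
  TTF...
  TF....
Step 4: 7 trees catch fire, 7 burn out
  ....FT
  ...FFT
  .T.F.F
  .T....
  TF....
  F.....
Step 5: 4 trees catch fire, 7 burn out
  .....F
  .....F
  .T....
  .F....
  F.....
  ......
Step 6: 1 trees catch fire, 4 burn out
  ......
  ......
  .F....
  ......
  ......
  ......

......
......
.F....
......
......
......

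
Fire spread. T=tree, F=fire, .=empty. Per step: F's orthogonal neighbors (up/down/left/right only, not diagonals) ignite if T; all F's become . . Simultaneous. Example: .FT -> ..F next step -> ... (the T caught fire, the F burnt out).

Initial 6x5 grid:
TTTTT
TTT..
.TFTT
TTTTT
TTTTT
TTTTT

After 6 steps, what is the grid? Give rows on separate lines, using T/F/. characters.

Step 1: 4 trees catch fire, 1 burn out
  TTTTT
  TTF..
  .F.FT
  TTFTT
  TTTTT
  TTTTT
Step 2: 6 trees catch fire, 4 burn out
  TTFTT
  TF...
  ....F
  TF.FT
  TTFTT
  TTTTT
Step 3: 8 trees catch fire, 6 burn out
  TF.FT
  F....
  .....
  F...F
  TF.FT
  TTFTT
Step 4: 6 trees catch fire, 8 burn out
  F...F
  .....
  .....
  .....
  F...F
  TF.FT
Step 5: 2 trees catch fire, 6 burn out
  .....
  .....
  .....
  .....
  .....
  F...F
Step 6: 0 trees catch fire, 2 burn out
  .....
  .....
  .....
  .....
  .....
  .....

.....
.....
.....
.....
.....
.....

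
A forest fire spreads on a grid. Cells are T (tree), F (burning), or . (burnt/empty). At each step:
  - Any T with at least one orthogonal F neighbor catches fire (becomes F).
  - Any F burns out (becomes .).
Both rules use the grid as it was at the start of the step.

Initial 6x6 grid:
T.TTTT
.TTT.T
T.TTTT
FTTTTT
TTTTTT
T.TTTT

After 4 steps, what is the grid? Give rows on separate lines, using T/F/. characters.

Step 1: 3 trees catch fire, 1 burn out
  T.TTTT
  .TTT.T
  F.TTTT
  .FTTTT
  FTTTTT
  T.TTTT
Step 2: 3 trees catch fire, 3 burn out
  T.TTTT
  .TTT.T
  ..TTTT
  ..FTTT
  .FTTTT
  F.TTTT
Step 3: 3 trees catch fire, 3 burn out
  T.TTTT
  .TTT.T
  ..FTTT
  ...FTT
  ..FTTT
  ..TTTT
Step 4: 5 trees catch fire, 3 burn out
  T.TTTT
  .TFT.T
  ...FTT
  ....FT
  ...FTT
  ..FTTT

T.TTTT
.TFT.T
...FTT
....FT
...FTT
..FTTT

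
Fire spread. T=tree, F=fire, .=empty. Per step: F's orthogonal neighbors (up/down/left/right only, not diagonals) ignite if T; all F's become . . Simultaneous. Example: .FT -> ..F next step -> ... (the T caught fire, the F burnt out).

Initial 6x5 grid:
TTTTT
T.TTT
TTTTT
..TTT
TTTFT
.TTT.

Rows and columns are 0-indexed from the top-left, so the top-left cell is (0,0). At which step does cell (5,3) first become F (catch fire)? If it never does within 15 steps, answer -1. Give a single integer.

Step 1: cell (5,3)='F' (+4 fires, +1 burnt)
  -> target ignites at step 1
Step 2: cell (5,3)='.' (+5 fires, +4 burnt)
Step 3: cell (5,3)='.' (+5 fires, +5 burnt)
Step 4: cell (5,3)='.' (+4 fires, +5 burnt)
Step 5: cell (5,3)='.' (+3 fires, +4 burnt)
Step 6: cell (5,3)='.' (+2 fires, +3 burnt)
Step 7: cell (5,3)='.' (+1 fires, +2 burnt)
Step 8: cell (5,3)='.' (+0 fires, +1 burnt)
  fire out at step 8

1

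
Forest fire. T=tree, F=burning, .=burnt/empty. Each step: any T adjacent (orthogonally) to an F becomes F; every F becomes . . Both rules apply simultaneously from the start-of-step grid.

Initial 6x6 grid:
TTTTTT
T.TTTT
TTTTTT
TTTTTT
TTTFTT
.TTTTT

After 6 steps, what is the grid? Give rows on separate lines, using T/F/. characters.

Step 1: 4 trees catch fire, 1 burn out
  TTTTTT
  T.TTTT
  TTTTTT
  TTTFTT
  TTF.FT
  .TTFTT
Step 2: 7 trees catch fire, 4 burn out
  TTTTTT
  T.TTTT
  TTTFTT
  TTF.FT
  TF...F
  .TF.FT
Step 3: 8 trees catch fire, 7 burn out
  TTTTTT
  T.TFTT
  TTF.FT
  TF...F
  F.....
  .F...F
Step 4: 6 trees catch fire, 8 burn out
  TTTFTT
  T.F.FT
  TF...F
  F.....
  ......
  ......
Step 5: 4 trees catch fire, 6 burn out
  TTF.FT
  T....F
  F.....
  ......
  ......
  ......
Step 6: 3 trees catch fire, 4 burn out
  TF...F
  F.....
  ......
  ......
  ......
  ......

TF...F
F.....
......
......
......
......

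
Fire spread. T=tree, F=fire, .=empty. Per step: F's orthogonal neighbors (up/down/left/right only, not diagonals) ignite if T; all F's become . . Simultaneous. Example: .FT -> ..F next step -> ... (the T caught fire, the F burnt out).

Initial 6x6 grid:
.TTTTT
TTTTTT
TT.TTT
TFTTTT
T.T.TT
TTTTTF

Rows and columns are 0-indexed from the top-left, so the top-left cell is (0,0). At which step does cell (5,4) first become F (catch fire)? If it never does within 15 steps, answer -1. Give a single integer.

Step 1: cell (5,4)='F' (+5 fires, +2 burnt)
  -> target ignites at step 1
Step 2: cell (5,4)='.' (+8 fires, +5 burnt)
Step 3: cell (5,4)='.' (+8 fires, +8 burnt)
Step 4: cell (5,4)='.' (+5 fires, +8 burnt)
Step 5: cell (5,4)='.' (+3 fires, +5 burnt)
Step 6: cell (5,4)='.' (+1 fires, +3 burnt)
Step 7: cell (5,4)='.' (+0 fires, +1 burnt)
  fire out at step 7

1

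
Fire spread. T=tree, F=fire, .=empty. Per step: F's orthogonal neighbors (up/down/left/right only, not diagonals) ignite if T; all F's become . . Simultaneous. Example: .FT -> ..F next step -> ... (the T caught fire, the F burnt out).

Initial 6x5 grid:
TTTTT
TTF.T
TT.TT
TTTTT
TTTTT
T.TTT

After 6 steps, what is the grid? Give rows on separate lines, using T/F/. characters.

Step 1: 2 trees catch fire, 1 burn out
  TTFTT
  TF..T
  TT.TT
  TTTTT
  TTTTT
  T.TTT
Step 2: 4 trees catch fire, 2 burn out
  TF.FT
  F...T
  TF.TT
  TTTTT
  TTTTT
  T.TTT
Step 3: 4 trees catch fire, 4 burn out
  F...F
  ....T
  F..TT
  TFTTT
  TTTTT
  T.TTT
Step 4: 4 trees catch fire, 4 burn out
  .....
  ....F
  ...TT
  F.FTT
  TFTTT
  T.TTT
Step 5: 4 trees catch fire, 4 burn out
  .....
  .....
  ...TF
  ...FT
  F.FTT
  T.TTT
Step 6: 5 trees catch fire, 4 burn out
  .....
  .....
  ...F.
  ....F
  ...FT
  F.FTT

.....
.....
...F.
....F
...FT
F.FTT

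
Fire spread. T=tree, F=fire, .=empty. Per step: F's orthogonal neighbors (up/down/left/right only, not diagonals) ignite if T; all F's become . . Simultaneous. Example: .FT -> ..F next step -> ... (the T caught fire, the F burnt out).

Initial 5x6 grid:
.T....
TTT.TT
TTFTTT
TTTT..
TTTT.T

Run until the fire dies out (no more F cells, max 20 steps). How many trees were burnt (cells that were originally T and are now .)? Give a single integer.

Answer: 19

Derivation:
Step 1: +4 fires, +1 burnt (F count now 4)
Step 2: +6 fires, +4 burnt (F count now 6)
Step 3: +7 fires, +6 burnt (F count now 7)
Step 4: +2 fires, +7 burnt (F count now 2)
Step 5: +0 fires, +2 burnt (F count now 0)
Fire out after step 5
Initially T: 20, now '.': 29
Total burnt (originally-T cells now '.'): 19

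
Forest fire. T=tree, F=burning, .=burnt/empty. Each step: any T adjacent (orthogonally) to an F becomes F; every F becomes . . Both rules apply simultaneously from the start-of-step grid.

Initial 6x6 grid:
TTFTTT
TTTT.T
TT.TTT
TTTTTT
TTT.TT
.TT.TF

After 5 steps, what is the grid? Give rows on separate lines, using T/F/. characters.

Step 1: 5 trees catch fire, 2 burn out
  TF.FTT
  TTFT.T
  TT.TTT
  TTTTTT
  TTT.TF
  .TT.F.
Step 2: 6 trees catch fire, 5 burn out
  F...FT
  TF.F.T
  TT.TTT
  TTTTTF
  TTT.F.
  .TT...
Step 3: 6 trees catch fire, 6 burn out
  .....F
  F....T
  TF.FTF
  TTTTF.
  TTT...
  .TT...
Step 4: 5 trees catch fire, 6 burn out
  ......
  .....F
  F...F.
  TFTF..
  TTT...
  .TT...
Step 5: 3 trees catch fire, 5 burn out
  ......
  ......
  ......
  F.F...
  TFT...
  .TT...

......
......
......
F.F...
TFT...
.TT...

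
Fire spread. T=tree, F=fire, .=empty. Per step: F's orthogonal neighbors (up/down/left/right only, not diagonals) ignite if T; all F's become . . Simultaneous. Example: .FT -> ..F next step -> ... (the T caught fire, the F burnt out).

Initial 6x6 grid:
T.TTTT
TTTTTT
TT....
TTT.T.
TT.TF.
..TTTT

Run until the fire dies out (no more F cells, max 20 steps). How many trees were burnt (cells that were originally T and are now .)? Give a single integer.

Step 1: +3 fires, +1 burnt (F count now 3)
Step 2: +2 fires, +3 burnt (F count now 2)
Step 3: +1 fires, +2 burnt (F count now 1)
Step 4: +0 fires, +1 burnt (F count now 0)
Fire out after step 4
Initially T: 24, now '.': 18
Total burnt (originally-T cells now '.'): 6

Answer: 6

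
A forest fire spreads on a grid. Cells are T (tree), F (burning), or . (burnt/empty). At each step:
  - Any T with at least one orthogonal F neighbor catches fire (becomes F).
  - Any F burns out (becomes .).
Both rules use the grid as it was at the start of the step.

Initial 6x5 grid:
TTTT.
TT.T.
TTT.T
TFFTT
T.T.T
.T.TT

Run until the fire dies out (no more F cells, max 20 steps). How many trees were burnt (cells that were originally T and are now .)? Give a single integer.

Answer: 19

Derivation:
Step 1: +5 fires, +2 burnt (F count now 5)
Step 2: +4 fires, +5 burnt (F count now 4)
Step 3: +4 fires, +4 burnt (F count now 4)
Step 4: +3 fires, +4 burnt (F count now 3)
Step 5: +2 fires, +3 burnt (F count now 2)
Step 6: +1 fires, +2 burnt (F count now 1)
Step 7: +0 fires, +1 burnt (F count now 0)
Fire out after step 7
Initially T: 20, now '.': 29
Total burnt (originally-T cells now '.'): 19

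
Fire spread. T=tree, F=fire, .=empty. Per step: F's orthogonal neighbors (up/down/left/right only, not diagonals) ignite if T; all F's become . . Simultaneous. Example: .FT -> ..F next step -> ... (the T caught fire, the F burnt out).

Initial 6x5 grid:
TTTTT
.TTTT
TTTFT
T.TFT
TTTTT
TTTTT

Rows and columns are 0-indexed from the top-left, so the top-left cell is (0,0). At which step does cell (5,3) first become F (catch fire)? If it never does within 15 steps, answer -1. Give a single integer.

Step 1: cell (5,3)='T' (+6 fires, +2 burnt)
Step 2: cell (5,3)='F' (+7 fires, +6 burnt)
  -> target ignites at step 2
Step 3: cell (5,3)='.' (+7 fires, +7 burnt)
Step 4: cell (5,3)='.' (+4 fires, +7 burnt)
Step 5: cell (5,3)='.' (+2 fires, +4 burnt)
Step 6: cell (5,3)='.' (+0 fires, +2 burnt)
  fire out at step 6

2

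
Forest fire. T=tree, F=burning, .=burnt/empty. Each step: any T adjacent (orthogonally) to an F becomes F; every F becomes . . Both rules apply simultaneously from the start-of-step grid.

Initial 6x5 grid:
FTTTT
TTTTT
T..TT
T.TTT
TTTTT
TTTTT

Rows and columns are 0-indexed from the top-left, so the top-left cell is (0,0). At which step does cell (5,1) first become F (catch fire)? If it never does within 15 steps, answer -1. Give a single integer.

Step 1: cell (5,1)='T' (+2 fires, +1 burnt)
Step 2: cell (5,1)='T' (+3 fires, +2 burnt)
Step 3: cell (5,1)='T' (+3 fires, +3 burnt)
Step 4: cell (5,1)='T' (+3 fires, +3 burnt)
Step 5: cell (5,1)='T' (+4 fires, +3 burnt)
Step 6: cell (5,1)='F' (+4 fires, +4 burnt)
  -> target ignites at step 6
Step 7: cell (5,1)='.' (+4 fires, +4 burnt)
Step 8: cell (5,1)='.' (+2 fires, +4 burnt)
Step 9: cell (5,1)='.' (+1 fires, +2 burnt)
Step 10: cell (5,1)='.' (+0 fires, +1 burnt)
  fire out at step 10

6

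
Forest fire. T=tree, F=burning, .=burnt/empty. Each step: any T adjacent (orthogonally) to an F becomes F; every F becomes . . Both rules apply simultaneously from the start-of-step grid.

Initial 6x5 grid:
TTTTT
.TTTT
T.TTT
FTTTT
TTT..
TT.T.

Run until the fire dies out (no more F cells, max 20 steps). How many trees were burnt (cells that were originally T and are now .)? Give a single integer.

Step 1: +3 fires, +1 burnt (F count now 3)
Step 2: +3 fires, +3 burnt (F count now 3)
Step 3: +4 fires, +3 burnt (F count now 4)
Step 4: +3 fires, +4 burnt (F count now 3)
Step 5: +4 fires, +3 burnt (F count now 4)
Step 6: +3 fires, +4 burnt (F count now 3)
Step 7: +2 fires, +3 burnt (F count now 2)
Step 8: +0 fires, +2 burnt (F count now 0)
Fire out after step 8
Initially T: 23, now '.': 29
Total burnt (originally-T cells now '.'): 22

Answer: 22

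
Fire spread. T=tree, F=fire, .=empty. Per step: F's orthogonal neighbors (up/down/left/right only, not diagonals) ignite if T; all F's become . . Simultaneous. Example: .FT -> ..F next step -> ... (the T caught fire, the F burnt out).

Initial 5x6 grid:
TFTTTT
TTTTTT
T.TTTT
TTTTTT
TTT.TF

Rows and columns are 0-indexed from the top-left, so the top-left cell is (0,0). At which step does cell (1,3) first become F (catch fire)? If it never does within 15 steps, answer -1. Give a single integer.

Step 1: cell (1,3)='T' (+5 fires, +2 burnt)
Step 2: cell (1,3)='T' (+5 fires, +5 burnt)
Step 3: cell (1,3)='F' (+7 fires, +5 burnt)
  -> target ignites at step 3
Step 4: cell (1,3)='.' (+5 fires, +7 burnt)
Step 5: cell (1,3)='.' (+3 fires, +5 burnt)
Step 6: cell (1,3)='.' (+1 fires, +3 burnt)
Step 7: cell (1,3)='.' (+0 fires, +1 burnt)
  fire out at step 7

3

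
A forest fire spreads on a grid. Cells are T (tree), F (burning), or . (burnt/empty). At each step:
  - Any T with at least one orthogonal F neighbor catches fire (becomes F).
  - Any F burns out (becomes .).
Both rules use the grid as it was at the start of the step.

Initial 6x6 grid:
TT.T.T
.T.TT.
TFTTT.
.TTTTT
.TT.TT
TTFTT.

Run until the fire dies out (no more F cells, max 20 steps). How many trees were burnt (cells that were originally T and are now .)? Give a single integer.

Step 1: +7 fires, +2 burnt (F count now 7)
Step 2: +6 fires, +7 burnt (F count now 6)
Step 3: +5 fires, +6 burnt (F count now 5)
Step 4: +4 fires, +5 burnt (F count now 4)
Step 5: +1 fires, +4 burnt (F count now 1)
Step 6: +0 fires, +1 burnt (F count now 0)
Fire out after step 6
Initially T: 24, now '.': 35
Total burnt (originally-T cells now '.'): 23

Answer: 23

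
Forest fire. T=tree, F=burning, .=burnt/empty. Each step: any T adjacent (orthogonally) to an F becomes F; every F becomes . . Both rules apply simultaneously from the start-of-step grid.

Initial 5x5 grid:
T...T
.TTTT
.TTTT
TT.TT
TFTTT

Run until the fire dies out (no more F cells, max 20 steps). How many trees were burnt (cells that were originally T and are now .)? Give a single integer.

Step 1: +3 fires, +1 burnt (F count now 3)
Step 2: +3 fires, +3 burnt (F count now 3)
Step 3: +4 fires, +3 burnt (F count now 4)
Step 4: +3 fires, +4 burnt (F count now 3)
Step 5: +2 fires, +3 burnt (F count now 2)
Step 6: +1 fires, +2 burnt (F count now 1)
Step 7: +1 fires, +1 burnt (F count now 1)
Step 8: +0 fires, +1 burnt (F count now 0)
Fire out after step 8
Initially T: 18, now '.': 24
Total burnt (originally-T cells now '.'): 17

Answer: 17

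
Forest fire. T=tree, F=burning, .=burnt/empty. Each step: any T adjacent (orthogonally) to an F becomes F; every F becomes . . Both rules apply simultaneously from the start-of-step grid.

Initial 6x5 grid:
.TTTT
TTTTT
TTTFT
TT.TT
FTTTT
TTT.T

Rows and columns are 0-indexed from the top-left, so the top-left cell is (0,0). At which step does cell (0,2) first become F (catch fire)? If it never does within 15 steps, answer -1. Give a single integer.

Step 1: cell (0,2)='T' (+7 fires, +2 burnt)
Step 2: cell (0,2)='T' (+10 fires, +7 burnt)
Step 3: cell (0,2)='F' (+6 fires, +10 burnt)
  -> target ignites at step 3
Step 4: cell (0,2)='.' (+2 fires, +6 burnt)
Step 5: cell (0,2)='.' (+0 fires, +2 burnt)
  fire out at step 5

3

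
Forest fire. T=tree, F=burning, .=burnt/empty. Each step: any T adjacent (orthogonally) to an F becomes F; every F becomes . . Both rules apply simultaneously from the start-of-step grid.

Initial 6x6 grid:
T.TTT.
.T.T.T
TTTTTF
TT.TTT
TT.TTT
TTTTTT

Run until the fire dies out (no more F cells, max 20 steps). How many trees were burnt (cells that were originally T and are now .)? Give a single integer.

Step 1: +3 fires, +1 burnt (F count now 3)
Step 2: +3 fires, +3 burnt (F count now 3)
Step 3: +5 fires, +3 burnt (F count now 5)
Step 4: +4 fires, +5 burnt (F count now 4)
Step 5: +6 fires, +4 burnt (F count now 6)
Step 6: +3 fires, +6 burnt (F count now 3)
Step 7: +2 fires, +3 burnt (F count now 2)
Step 8: +1 fires, +2 burnt (F count now 1)
Step 9: +0 fires, +1 burnt (F count now 0)
Fire out after step 9
Initially T: 28, now '.': 35
Total burnt (originally-T cells now '.'): 27

Answer: 27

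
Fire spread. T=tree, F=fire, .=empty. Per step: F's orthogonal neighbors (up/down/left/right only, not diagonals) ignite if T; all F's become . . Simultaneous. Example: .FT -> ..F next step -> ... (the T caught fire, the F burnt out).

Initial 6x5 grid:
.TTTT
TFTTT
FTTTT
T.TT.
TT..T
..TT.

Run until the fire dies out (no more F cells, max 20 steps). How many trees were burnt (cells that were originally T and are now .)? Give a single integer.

Answer: 17

Derivation:
Step 1: +5 fires, +2 burnt (F count now 5)
Step 2: +4 fires, +5 burnt (F count now 4)
Step 3: +5 fires, +4 burnt (F count now 5)
Step 4: +3 fires, +5 burnt (F count now 3)
Step 5: +0 fires, +3 burnt (F count now 0)
Fire out after step 5
Initially T: 20, now '.': 27
Total burnt (originally-T cells now '.'): 17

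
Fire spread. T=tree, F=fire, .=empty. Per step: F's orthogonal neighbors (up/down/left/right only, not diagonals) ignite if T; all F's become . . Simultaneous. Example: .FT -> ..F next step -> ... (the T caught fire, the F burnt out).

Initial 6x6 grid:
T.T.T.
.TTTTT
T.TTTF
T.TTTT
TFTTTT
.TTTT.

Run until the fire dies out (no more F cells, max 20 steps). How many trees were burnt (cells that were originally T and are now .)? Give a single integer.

Answer: 25

Derivation:
Step 1: +6 fires, +2 burnt (F count now 6)
Step 2: +8 fires, +6 burnt (F count now 8)
Step 3: +7 fires, +8 burnt (F count now 7)
Step 4: +2 fires, +7 burnt (F count now 2)
Step 5: +2 fires, +2 burnt (F count now 2)
Step 6: +0 fires, +2 burnt (F count now 0)
Fire out after step 6
Initially T: 26, now '.': 35
Total burnt (originally-T cells now '.'): 25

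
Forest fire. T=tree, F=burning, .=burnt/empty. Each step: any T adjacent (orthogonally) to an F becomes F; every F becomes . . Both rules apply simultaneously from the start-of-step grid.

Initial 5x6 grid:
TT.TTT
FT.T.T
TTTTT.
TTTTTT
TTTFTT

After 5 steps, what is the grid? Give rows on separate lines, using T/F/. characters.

Step 1: 6 trees catch fire, 2 burn out
  FT.TTT
  .F.T.T
  FTTTT.
  TTTFTT
  TTF.FT
Step 2: 8 trees catch fire, 6 burn out
  .F.TTT
  ...T.T
  .FTFT.
  FTF.FT
  TF...F
Step 3: 6 trees catch fire, 8 burn out
  ...TTT
  ...F.T
  ..F.F.
  .F...F
  F.....
Step 4: 1 trees catch fire, 6 burn out
  ...FTT
  .....T
  ......
  ......
  ......
Step 5: 1 trees catch fire, 1 burn out
  ....FT
  .....T
  ......
  ......
  ......

....FT
.....T
......
......
......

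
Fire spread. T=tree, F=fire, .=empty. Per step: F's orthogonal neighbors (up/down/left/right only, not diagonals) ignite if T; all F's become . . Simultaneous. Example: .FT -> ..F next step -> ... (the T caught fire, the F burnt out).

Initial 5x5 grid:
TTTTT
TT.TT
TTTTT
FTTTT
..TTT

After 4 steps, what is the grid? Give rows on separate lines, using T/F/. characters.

Step 1: 2 trees catch fire, 1 burn out
  TTTTT
  TT.TT
  FTTTT
  .FTTT
  ..TTT
Step 2: 3 trees catch fire, 2 burn out
  TTTTT
  FT.TT
  .FTTT
  ..FTT
  ..TTT
Step 3: 5 trees catch fire, 3 burn out
  FTTTT
  .F.TT
  ..FTT
  ...FT
  ..FTT
Step 4: 4 trees catch fire, 5 burn out
  .FTTT
  ...TT
  ...FT
  ....F
  ...FT

.FTTT
...TT
...FT
....F
...FT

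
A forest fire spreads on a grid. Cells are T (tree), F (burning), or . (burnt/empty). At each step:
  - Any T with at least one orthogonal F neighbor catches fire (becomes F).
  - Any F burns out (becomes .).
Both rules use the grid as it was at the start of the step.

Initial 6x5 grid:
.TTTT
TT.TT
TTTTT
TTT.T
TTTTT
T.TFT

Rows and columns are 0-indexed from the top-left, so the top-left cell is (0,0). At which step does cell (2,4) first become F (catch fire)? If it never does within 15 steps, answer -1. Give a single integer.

Step 1: cell (2,4)='T' (+3 fires, +1 burnt)
Step 2: cell (2,4)='T' (+2 fires, +3 burnt)
Step 3: cell (2,4)='T' (+3 fires, +2 burnt)
Step 4: cell (2,4)='F' (+4 fires, +3 burnt)
  -> target ignites at step 4
Step 5: cell (2,4)='.' (+5 fires, +4 burnt)
Step 6: cell (2,4)='.' (+4 fires, +5 burnt)
Step 7: cell (2,4)='.' (+3 fires, +4 burnt)
Step 8: cell (2,4)='.' (+1 fires, +3 burnt)
Step 9: cell (2,4)='.' (+0 fires, +1 burnt)
  fire out at step 9

4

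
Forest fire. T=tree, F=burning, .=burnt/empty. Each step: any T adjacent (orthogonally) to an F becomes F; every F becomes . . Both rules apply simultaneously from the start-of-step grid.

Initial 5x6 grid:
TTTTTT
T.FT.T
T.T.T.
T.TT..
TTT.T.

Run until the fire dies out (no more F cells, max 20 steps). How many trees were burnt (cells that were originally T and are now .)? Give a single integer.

Answer: 17

Derivation:
Step 1: +3 fires, +1 burnt (F count now 3)
Step 2: +3 fires, +3 burnt (F count now 3)
Step 3: +4 fires, +3 burnt (F count now 4)
Step 4: +3 fires, +4 burnt (F count now 3)
Step 5: +3 fires, +3 burnt (F count now 3)
Step 6: +1 fires, +3 burnt (F count now 1)
Step 7: +0 fires, +1 burnt (F count now 0)
Fire out after step 7
Initially T: 19, now '.': 28
Total burnt (originally-T cells now '.'): 17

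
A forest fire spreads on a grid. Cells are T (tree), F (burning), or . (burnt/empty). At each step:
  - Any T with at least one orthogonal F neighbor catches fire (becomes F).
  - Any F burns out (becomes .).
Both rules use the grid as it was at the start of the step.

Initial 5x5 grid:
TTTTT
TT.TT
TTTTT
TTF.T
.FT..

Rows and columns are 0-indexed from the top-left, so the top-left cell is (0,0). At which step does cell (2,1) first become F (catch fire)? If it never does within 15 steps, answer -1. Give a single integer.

Step 1: cell (2,1)='T' (+3 fires, +2 burnt)
Step 2: cell (2,1)='F' (+3 fires, +3 burnt)
  -> target ignites at step 2
Step 3: cell (2,1)='.' (+4 fires, +3 burnt)
Step 4: cell (2,1)='.' (+5 fires, +4 burnt)
Step 5: cell (2,1)='.' (+3 fires, +5 burnt)
Step 6: cell (2,1)='.' (+0 fires, +3 burnt)
  fire out at step 6

2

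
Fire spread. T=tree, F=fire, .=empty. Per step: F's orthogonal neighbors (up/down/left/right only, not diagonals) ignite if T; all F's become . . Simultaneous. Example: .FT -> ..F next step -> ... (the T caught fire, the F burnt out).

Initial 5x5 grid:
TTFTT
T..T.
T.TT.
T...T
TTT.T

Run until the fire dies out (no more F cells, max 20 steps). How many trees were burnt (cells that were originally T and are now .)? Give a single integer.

Answer: 13

Derivation:
Step 1: +2 fires, +1 burnt (F count now 2)
Step 2: +3 fires, +2 burnt (F count now 3)
Step 3: +2 fires, +3 burnt (F count now 2)
Step 4: +2 fires, +2 burnt (F count now 2)
Step 5: +1 fires, +2 burnt (F count now 1)
Step 6: +1 fires, +1 burnt (F count now 1)
Step 7: +1 fires, +1 burnt (F count now 1)
Step 8: +1 fires, +1 burnt (F count now 1)
Step 9: +0 fires, +1 burnt (F count now 0)
Fire out after step 9
Initially T: 15, now '.': 23
Total burnt (originally-T cells now '.'): 13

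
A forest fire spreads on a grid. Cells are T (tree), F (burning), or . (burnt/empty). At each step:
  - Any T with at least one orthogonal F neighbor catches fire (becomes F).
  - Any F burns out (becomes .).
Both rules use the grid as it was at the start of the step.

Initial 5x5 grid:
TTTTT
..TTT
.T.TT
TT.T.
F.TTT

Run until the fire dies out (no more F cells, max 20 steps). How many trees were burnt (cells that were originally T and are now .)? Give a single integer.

Step 1: +1 fires, +1 burnt (F count now 1)
Step 2: +1 fires, +1 burnt (F count now 1)
Step 3: +1 fires, +1 burnt (F count now 1)
Step 4: +0 fires, +1 burnt (F count now 0)
Fire out after step 4
Initially T: 17, now '.': 11
Total burnt (originally-T cells now '.'): 3

Answer: 3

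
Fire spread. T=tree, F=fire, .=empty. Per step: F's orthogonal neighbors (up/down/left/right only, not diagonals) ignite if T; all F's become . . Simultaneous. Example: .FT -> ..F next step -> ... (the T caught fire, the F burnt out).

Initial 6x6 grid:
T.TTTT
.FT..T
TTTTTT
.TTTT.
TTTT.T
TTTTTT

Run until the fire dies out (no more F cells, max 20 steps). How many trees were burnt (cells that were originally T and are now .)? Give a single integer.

Answer: 27

Derivation:
Step 1: +2 fires, +1 burnt (F count now 2)
Step 2: +4 fires, +2 burnt (F count now 4)
Step 3: +4 fires, +4 burnt (F count now 4)
Step 4: +6 fires, +4 burnt (F count now 6)
Step 5: +6 fires, +6 burnt (F count now 6)
Step 6: +2 fires, +6 burnt (F count now 2)
Step 7: +1 fires, +2 burnt (F count now 1)
Step 8: +1 fires, +1 burnt (F count now 1)
Step 9: +1 fires, +1 burnt (F count now 1)
Step 10: +0 fires, +1 burnt (F count now 0)
Fire out after step 10
Initially T: 28, now '.': 35
Total burnt (originally-T cells now '.'): 27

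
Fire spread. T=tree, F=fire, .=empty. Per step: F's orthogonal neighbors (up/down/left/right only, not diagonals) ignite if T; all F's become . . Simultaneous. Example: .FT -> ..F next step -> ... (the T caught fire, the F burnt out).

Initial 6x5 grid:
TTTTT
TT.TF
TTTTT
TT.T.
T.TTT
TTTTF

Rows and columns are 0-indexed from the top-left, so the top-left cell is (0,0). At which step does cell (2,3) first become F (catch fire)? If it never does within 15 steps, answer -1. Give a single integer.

Step 1: cell (2,3)='T' (+5 fires, +2 burnt)
Step 2: cell (2,3)='F' (+4 fires, +5 burnt)
  -> target ignites at step 2
Step 3: cell (2,3)='.' (+5 fires, +4 burnt)
Step 4: cell (2,3)='.' (+3 fires, +5 burnt)
Step 5: cell (2,3)='.' (+5 fires, +3 burnt)
Step 6: cell (2,3)='.' (+2 fires, +5 burnt)
Step 7: cell (2,3)='.' (+0 fires, +2 burnt)
  fire out at step 7

2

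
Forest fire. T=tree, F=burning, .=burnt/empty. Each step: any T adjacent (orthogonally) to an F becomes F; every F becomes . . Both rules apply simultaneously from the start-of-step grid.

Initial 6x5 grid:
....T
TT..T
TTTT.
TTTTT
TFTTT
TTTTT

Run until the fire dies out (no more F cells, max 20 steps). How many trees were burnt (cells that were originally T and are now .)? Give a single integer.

Step 1: +4 fires, +1 burnt (F count now 4)
Step 2: +6 fires, +4 burnt (F count now 6)
Step 3: +6 fires, +6 burnt (F count now 6)
Step 4: +4 fires, +6 burnt (F count now 4)
Step 5: +0 fires, +4 burnt (F count now 0)
Fire out after step 5
Initially T: 22, now '.': 28
Total burnt (originally-T cells now '.'): 20

Answer: 20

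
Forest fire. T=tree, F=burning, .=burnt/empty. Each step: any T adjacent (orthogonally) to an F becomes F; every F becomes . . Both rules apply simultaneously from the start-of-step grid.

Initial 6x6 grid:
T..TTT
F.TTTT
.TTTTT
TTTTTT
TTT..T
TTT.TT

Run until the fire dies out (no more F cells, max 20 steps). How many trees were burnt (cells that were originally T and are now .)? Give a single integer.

Answer: 1

Derivation:
Step 1: +1 fires, +1 burnt (F count now 1)
Step 2: +0 fires, +1 burnt (F count now 0)
Fire out after step 2
Initially T: 28, now '.': 9
Total burnt (originally-T cells now '.'): 1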